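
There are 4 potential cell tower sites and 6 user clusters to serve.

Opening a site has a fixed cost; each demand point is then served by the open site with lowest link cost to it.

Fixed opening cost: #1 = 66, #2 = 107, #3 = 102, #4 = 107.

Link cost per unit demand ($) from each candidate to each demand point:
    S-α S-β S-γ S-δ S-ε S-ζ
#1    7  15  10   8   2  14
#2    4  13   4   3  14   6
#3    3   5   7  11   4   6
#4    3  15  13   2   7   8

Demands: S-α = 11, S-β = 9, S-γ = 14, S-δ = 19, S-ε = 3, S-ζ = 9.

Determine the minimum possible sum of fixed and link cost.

Open {#2, #3}: assign each demand point to its cheapest open site.
  S-α→#3 11×3=33, S-β→#3 9×5=45, S-γ→#2 14×4=56, S-δ→#2 19×3=57, S-ε→#3 3×4=12, S-ζ→#2 9×6=54
  link cost 257, fixed 209 → total 466.
Compare {#2}: link cost 370 + fixed 107 = 477.
Compare {#3, #4}: link cost 280 + fixed 209 = 489.
Compare {#1, #2}: link cost 334 + fixed 173 = 507.
All other subsets cost ≥ 477. Minimum total cost: 466.

466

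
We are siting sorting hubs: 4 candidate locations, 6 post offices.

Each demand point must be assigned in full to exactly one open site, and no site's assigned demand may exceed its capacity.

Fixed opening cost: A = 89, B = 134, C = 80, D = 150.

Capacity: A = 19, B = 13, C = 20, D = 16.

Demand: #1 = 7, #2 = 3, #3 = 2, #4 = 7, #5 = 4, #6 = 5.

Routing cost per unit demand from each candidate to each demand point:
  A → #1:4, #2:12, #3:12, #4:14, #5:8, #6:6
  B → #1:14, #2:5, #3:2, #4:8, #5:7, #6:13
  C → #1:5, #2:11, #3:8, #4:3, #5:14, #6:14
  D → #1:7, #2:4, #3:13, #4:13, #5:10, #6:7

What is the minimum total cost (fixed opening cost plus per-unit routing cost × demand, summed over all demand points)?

329

Open {A, C}; cheapest assignment that respects the capacities:
  A (cap 19, load 16): #1, #5, #6 — cost 7×4 + 4×8 + 5×6 = 90
  C (cap 20, load 12): #2, #3, #4 — cost 3×11 + 2×8 + 7×3 = 70
  Shipping 160, fixed 169 → total 329.
  Any other capacity-feasible assignment to {A, C} ships for at least 160.
Compare {B, C}: its best feasible assignment gives total 387.
Compare {A, B}: its best feasible assignment gives total 388.
Every other set of open sites that can feasibly serve all demand totals ≥ 387 even under its best assignment. Minimum: 329.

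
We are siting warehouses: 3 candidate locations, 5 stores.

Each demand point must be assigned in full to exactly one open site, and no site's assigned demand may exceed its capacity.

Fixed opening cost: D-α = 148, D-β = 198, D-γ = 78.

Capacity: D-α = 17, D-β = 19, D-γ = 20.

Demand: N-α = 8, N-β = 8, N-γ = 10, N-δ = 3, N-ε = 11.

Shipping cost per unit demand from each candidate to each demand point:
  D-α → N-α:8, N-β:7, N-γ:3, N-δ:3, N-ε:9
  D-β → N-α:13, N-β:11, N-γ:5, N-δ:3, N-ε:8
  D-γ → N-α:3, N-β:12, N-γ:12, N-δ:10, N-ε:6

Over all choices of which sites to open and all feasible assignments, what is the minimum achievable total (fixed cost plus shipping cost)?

Open {D-α, D-β, D-γ}; cheapest assignment that respects the capacities:
  D-α (cap 17, load 11): N-β, N-δ — cost 8×7 + 3×3 = 65
  D-β (cap 19, load 10): N-γ — cost 10×5 = 50
  D-γ (cap 20, load 19): N-α, N-ε — cost 8×3 + 11×6 = 90
  Shipping 205, fixed 424 → total 629.
  Any other capacity-feasible assignment to {D-α, D-β, D-γ} ships for at least 205.
Total demand is 40 and no other set of sites has combined capacity ≥ 40, so {D-α, D-β, D-γ} is the only feasible choice of open sites. Minimum: 629.

629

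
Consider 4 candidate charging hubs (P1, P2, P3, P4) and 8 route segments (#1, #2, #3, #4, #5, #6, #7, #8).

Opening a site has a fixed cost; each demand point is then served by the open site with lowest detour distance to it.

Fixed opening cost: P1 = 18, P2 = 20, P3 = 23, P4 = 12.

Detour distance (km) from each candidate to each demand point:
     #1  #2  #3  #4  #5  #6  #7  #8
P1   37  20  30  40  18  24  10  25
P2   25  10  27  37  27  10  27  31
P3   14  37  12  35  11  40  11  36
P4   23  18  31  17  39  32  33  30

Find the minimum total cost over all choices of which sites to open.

170

Open {P2, P3, P4}: assign each demand point to its cheapest open site.
  #1→P3 14, #2→P2 10, #3→P3 12, #4→P4 17, #5→P3 11, #6→P2 10, #7→P3 11, #8→P4 30
  detour distance 115, fixed 55 → total 170.
Compare {P2, P3}: detour distance 134 + fixed 43 = 177.
Compare {P3, P4}: detour distance 145 + fixed 35 = 180.
Compare {P1, P2, P3, P4}: detour distance 109 + fixed 73 = 182.
All other subsets cost ≥ 177. Minimum total cost: 170.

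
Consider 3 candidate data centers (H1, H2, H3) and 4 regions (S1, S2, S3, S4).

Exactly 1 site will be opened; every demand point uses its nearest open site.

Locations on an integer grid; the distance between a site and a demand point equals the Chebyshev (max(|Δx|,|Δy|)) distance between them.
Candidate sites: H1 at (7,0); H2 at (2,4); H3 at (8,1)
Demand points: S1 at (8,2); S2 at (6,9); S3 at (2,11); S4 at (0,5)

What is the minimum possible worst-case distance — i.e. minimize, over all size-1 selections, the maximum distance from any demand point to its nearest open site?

Open {H2}.
  Farthest demand point is S3 at distance 7 (to H2); all others are ≤ 7.
With {H3} the worst case is 10.
With {H1} the worst case is 11.
No size-1 selection achieves below 7.

7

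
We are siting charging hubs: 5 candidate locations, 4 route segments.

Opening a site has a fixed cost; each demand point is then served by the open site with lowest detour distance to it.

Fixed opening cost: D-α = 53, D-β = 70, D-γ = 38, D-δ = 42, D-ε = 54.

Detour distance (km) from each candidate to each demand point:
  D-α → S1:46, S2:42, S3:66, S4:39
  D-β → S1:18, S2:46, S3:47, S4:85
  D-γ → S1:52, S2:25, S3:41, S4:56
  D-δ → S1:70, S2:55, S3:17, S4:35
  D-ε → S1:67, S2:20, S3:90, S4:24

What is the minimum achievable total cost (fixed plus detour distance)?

209

Open {D-γ, D-δ}: assign each demand point to its cheapest open site.
  S1→D-γ 52, S2→D-γ 25, S3→D-δ 17, S4→D-δ 35
  detour distance 129, fixed 80 → total 209.
Compare {D-γ}: detour distance 174 + fixed 38 = 212.
Compare {D-δ}: detour distance 177 + fixed 42 = 219.
Compare {D-δ, D-ε}: detour distance 128 + fixed 96 = 224.
All other subsets cost ≥ 212. Minimum total cost: 209.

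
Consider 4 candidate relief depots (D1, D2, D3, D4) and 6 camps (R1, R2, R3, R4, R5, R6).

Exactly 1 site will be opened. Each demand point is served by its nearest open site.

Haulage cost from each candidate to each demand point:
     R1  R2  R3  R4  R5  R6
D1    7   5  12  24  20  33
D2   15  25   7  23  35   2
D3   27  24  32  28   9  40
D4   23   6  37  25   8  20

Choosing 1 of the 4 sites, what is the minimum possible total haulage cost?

Open {D1}.
  R1→D1 7, R2→D1 5, R3→D1 12, R4→D1 24, R5→D1 20, R6→D1 33  ⇒ total 101.
Compare {D2}: total 107.
Compare {D4}: total 119.
No size-1 selection does better; minimum is 101.

101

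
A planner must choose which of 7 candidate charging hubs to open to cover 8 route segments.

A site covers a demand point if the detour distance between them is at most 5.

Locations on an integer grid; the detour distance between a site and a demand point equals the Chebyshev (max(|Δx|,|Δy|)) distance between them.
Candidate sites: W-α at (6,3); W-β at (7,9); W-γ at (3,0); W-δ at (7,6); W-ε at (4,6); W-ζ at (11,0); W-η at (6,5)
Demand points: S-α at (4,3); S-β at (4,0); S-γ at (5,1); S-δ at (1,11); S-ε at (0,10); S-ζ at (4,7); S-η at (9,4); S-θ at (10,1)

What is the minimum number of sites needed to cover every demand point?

Coverage sets (demand points within 5 of each site):
  W-α: {S-α, S-β, S-γ, S-ζ, S-η, S-θ}
  W-β: {S-ζ, S-η}
  W-γ: {S-α, S-β, S-γ}
  W-δ: {S-α, S-γ, S-ζ, S-η, S-θ}
  W-ε: {S-α, S-γ, S-δ, S-ε, S-ζ, S-η}
  W-ζ: {S-η, S-θ}
  W-η: {S-α, S-β, S-γ, S-ζ, S-η, S-θ}
No single site covers all 8 demand points.
But {W-α, W-ε} covers everything, so the minimum is 2.

2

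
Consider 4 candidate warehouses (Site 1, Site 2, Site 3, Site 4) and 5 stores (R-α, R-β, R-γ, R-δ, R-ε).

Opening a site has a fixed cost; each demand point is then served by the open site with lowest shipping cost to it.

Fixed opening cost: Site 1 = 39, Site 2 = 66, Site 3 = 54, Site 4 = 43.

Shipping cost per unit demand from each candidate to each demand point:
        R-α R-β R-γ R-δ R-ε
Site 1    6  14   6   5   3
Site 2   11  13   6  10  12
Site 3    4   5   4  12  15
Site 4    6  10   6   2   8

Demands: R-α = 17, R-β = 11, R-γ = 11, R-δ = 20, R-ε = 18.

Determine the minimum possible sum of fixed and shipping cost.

Open {Site 1, Site 3, Site 4}: assign each demand point to its cheapest open site.
  R-α→Site 3 17×4=68, R-β→Site 3 11×5=55, R-γ→Site 3 11×4=44, R-δ→Site 4 20×2=40, R-ε→Site 1 18×3=54
  shipping cost 261, fixed 136 → total 397.
Compare {Site 1, Site 3}: shipping cost 321 + fixed 93 = 414.
Compare {Site 3, Site 4}: shipping cost 351 + fixed 97 = 448.
Compare {Site 1, Site 4}: shipping cost 372 + fixed 82 = 454.
All other subsets cost ≥ 414. Minimum total cost: 397.

397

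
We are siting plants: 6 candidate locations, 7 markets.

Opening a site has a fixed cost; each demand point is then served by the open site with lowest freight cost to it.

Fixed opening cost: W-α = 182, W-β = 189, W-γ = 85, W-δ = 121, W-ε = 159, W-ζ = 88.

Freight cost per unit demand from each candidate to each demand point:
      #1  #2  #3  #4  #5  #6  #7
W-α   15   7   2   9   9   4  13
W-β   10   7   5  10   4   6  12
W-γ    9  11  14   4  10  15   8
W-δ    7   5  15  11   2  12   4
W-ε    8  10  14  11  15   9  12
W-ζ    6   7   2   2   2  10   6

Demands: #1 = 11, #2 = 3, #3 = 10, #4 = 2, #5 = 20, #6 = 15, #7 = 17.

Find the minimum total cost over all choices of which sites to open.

Open {W-ζ}: assign each demand point to its cheapest open site.
  #1→W-ζ 11×6=66, #2→W-ζ 3×7=21, #3→W-ζ 10×2=20, #4→W-ζ 2×2=4, #5→W-ζ 20×2=40, #6→W-ζ 15×10=150, #7→W-ζ 17×6=102
  freight cost 403, fixed 88 → total 491.
Compare {W-δ, W-ζ}: freight cost 363 + fixed 209 = 572.
Compare {W-γ, W-ζ}: freight cost 403 + fixed 173 = 576.
Compare {W-α, W-ζ}: freight cost 313 + fixed 270 = 583.
All other subsets cost ≥ 572. Minimum total cost: 491.

491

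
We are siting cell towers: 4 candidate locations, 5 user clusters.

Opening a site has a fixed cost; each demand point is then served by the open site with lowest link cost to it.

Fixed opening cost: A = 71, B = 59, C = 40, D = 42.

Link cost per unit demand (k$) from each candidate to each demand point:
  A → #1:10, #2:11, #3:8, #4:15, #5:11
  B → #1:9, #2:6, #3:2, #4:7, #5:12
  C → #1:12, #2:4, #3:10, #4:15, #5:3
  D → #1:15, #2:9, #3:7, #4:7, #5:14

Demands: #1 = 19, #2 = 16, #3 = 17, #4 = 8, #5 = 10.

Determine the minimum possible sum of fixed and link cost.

454

Open {B, C}: assign each demand point to its cheapest open site.
  #1→B 19×9=171, #2→C 16×4=64, #3→B 17×2=34, #4→B 8×7=56, #5→C 10×3=30
  link cost 355, fixed 99 → total 454.
Compare {B, C, D}: link cost 355 + fixed 141 = 496.
Compare {A, B, C}: link cost 355 + fixed 170 = 525.
Compare {B}: link cost 477 + fixed 59 = 536.
All other subsets cost ≥ 496. Minimum total cost: 454.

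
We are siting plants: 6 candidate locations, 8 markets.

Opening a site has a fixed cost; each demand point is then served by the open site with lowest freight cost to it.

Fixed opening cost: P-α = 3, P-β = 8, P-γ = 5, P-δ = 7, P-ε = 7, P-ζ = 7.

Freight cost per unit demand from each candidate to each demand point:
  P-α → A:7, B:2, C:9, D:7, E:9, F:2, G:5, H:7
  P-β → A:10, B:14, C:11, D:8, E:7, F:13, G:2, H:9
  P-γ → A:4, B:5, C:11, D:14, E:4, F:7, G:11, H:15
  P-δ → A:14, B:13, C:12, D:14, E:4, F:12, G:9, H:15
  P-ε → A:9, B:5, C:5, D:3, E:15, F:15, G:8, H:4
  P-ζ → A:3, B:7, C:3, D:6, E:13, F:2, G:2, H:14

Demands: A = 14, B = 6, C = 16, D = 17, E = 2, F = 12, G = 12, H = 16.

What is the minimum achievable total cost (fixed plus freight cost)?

295

Open {P-α, P-γ, P-ε, P-ζ}: assign each demand point to its cheapest open site.
  A→P-ζ 14×3=42, B→P-α 6×2=12, C→P-ζ 16×3=48, D→P-ε 17×3=51, E→P-γ 2×4=8, F→P-α 12×2=24, G→P-ζ 12×2=24, H→P-ε 16×4=64
  freight cost 273, fixed 22 → total 295.
Compare {P-α, P-δ, P-ε, P-ζ}: freight cost 273 + fixed 24 = 297.
Compare {P-α, P-ε, P-ζ}: freight cost 283 + fixed 17 = 300.
Compare {P-α, P-γ, P-δ, P-ε, P-ζ}: freight cost 273 + fixed 29 = 302.
All other subsets cost ≥ 297. Minimum total cost: 295.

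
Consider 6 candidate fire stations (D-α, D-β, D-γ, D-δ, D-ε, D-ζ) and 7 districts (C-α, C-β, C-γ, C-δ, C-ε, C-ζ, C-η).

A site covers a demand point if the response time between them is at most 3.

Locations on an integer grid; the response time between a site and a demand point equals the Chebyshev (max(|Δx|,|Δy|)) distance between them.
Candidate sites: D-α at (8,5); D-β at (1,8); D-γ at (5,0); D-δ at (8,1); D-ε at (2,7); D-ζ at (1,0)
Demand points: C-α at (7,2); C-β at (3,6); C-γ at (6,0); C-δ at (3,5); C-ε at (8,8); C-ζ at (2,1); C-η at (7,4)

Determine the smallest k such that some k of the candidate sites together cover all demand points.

3

Coverage sets (demand points within 3 of each site):
  D-α: {C-α, C-ε, C-η}
  D-β: {C-β, C-δ}
  D-γ: {C-α, C-γ, C-ζ}
  D-δ: {C-α, C-γ, C-η}
  D-ε: {C-β, C-δ}
  D-ζ: {C-ζ}
No 2 sites suffice: every size-2 union leaves at least one demand point uncovered.
But {D-α, D-β, D-γ} covers everything, so the minimum is 3.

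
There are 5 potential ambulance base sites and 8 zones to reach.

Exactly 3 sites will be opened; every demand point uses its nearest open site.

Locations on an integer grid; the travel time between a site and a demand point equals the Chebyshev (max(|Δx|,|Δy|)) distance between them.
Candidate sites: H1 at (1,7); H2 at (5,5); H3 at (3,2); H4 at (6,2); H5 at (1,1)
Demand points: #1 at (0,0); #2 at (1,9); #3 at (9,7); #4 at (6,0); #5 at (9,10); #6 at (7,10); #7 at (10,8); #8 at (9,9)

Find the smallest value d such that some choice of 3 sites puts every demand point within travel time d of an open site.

Open {H1, H2, H3}.
  Farthest demand point is #5 at travel time 5 (to H2); all others are ≤ 5.
With {H1, H2, H4} the worst case is 5.
With {H1, H2, H5} the worst case is 5.
No size-3 selection achieves below 5.

5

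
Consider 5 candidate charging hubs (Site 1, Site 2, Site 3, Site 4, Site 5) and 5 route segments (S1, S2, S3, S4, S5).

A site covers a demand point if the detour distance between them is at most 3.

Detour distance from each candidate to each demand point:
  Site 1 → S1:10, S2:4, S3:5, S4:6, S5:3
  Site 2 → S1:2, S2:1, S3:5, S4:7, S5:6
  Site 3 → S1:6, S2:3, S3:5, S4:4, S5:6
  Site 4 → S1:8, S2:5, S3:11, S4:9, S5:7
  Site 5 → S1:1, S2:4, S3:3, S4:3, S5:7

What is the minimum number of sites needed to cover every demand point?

Coverage sets (demand points within 3 of each site):
  Site 1: {S5}
  Site 2: {S1, S2}
  Site 3: {S2}
  Site 4: {}
  Site 5: {S1, S3, S4}
No 2 sites suffice: every size-2 union leaves at least one demand point uncovered.
But {Site 1, Site 2, Site 5} covers everything, so the minimum is 3.

3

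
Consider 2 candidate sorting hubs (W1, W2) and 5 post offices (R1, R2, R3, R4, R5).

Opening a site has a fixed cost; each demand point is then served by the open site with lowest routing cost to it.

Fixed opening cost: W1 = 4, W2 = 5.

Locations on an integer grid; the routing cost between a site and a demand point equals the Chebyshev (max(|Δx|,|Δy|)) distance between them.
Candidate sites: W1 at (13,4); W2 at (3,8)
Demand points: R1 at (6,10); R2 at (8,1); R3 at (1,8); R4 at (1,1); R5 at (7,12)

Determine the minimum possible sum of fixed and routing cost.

Open {W2}: assign each demand point to its cheapest open site.
  R1→W2 3, R2→W2 7, R3→W2 2, R4→W2 7, R5→W2 4
  routing cost 23, fixed 5 → total 28.
Compare {W1, W2}: routing cost 21 + fixed 9 = 30.
Compare {W1}: routing cost 44 + fixed 4 = 48.

28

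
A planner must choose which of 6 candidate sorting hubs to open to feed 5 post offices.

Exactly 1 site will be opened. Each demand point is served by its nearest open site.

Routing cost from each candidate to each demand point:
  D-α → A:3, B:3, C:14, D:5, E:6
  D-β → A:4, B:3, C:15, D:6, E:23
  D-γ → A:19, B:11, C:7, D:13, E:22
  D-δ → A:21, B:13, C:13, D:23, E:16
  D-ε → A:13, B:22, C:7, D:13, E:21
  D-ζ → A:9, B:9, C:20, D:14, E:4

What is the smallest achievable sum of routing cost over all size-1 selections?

Open {D-α}.
  A→D-α 3, B→D-α 3, C→D-α 14, D→D-α 5, E→D-α 6  ⇒ total 31.
Compare {D-β}: total 51.
Compare {D-ζ}: total 56.
No size-1 selection does better; minimum is 31.

31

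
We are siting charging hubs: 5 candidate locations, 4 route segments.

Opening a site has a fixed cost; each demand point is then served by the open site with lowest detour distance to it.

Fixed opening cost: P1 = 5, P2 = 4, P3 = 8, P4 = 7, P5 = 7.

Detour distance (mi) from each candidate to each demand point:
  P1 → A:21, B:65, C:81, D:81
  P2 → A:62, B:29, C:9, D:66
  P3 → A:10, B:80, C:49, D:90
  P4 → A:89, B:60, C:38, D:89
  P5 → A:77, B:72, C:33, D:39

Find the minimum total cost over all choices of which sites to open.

106

Open {P2, P3, P5}: assign each demand point to its cheapest open site.
  A→P3 10, B→P2 29, C→P2 9, D→P5 39
  detour distance 87, fixed 19 → total 106.
Compare {P1, P2, P3, P5}: detour distance 87 + fixed 24 = 111.
Compare {P2, P3, P4, P5}: detour distance 87 + fixed 26 = 113.
Compare {P1, P2, P5}: detour distance 98 + fixed 16 = 114.
All other subsets cost ≥ 111. Minimum total cost: 106.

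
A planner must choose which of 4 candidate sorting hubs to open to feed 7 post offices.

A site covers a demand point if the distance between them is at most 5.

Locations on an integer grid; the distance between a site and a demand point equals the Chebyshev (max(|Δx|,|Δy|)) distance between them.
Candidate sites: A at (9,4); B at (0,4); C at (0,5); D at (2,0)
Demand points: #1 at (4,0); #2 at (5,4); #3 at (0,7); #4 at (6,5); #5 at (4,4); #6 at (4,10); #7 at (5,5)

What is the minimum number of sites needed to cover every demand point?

Coverage sets (demand points within 5 of each site):
  A: {#1, #2, #4, #5, #7}
  B: {#1, #2, #3, #5, #7}
  C: {#1, #2, #3, #5, #6, #7}
  D: {#1, #2, #4, #5, #7}
No single site covers all 7 demand points.
But {A, C} covers everything, so the minimum is 2.

2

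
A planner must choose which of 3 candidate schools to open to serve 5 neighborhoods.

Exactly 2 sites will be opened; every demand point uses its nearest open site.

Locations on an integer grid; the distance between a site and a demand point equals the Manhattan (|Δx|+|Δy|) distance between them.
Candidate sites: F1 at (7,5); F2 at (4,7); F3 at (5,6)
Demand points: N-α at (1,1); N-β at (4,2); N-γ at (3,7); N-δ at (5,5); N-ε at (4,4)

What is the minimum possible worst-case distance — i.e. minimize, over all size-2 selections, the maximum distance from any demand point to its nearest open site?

9

Open {F1, F2}.
  Farthest demand point is N-α at distance 9 (to F2); all others are ≤ 9.
With {F1, F3} the worst case is 9.
With {F2, F3} the worst case is 9.
No size-2 selection achieves below 9.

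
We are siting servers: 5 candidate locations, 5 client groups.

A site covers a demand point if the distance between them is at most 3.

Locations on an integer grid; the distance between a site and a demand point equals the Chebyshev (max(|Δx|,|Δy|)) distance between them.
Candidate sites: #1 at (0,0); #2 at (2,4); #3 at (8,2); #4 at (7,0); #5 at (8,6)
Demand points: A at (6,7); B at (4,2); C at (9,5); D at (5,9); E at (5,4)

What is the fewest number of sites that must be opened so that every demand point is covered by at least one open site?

Coverage sets (demand points within 3 of each site):
  #1: {}
  #2: {B, E}
  #3: {C, E}
  #4: {B}
  #5: {A, C, D, E}
No single site covers all 5 demand points.
But {#2, #5} covers everything, so the minimum is 2.

2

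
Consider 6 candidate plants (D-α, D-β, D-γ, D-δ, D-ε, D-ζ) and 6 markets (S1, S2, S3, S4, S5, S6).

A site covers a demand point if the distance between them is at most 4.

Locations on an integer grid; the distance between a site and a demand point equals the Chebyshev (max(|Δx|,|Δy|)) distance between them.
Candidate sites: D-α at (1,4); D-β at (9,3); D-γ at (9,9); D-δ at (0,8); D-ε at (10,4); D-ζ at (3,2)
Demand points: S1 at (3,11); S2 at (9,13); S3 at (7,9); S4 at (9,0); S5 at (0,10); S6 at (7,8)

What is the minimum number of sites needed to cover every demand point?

Coverage sets (demand points within 4 of each site):
  D-α: {}
  D-β: {S4}
  D-γ: {S2, S3, S6}
  D-δ: {S1, S5}
  D-ε: {S4, S6}
  D-ζ: {}
No 2 sites suffice: every size-2 union leaves at least one demand point uncovered.
But {D-β, D-γ, D-δ} covers everything, so the minimum is 3.

3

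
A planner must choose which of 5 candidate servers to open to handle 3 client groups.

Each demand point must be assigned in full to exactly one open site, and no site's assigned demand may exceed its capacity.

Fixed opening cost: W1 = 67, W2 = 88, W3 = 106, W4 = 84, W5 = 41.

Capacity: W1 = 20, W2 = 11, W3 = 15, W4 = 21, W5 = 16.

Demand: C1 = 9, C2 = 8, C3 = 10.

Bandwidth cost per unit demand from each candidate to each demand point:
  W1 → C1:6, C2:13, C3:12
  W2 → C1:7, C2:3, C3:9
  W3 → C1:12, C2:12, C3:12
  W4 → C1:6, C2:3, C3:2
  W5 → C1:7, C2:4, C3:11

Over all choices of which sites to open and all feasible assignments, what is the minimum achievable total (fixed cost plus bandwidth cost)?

Open {W4, W5}; cheapest assignment that respects the capacities:
  W4 (cap 21, load 19): C1, C3 — cost 9×6 + 10×2 = 74
  W5 (cap 16, load 8): C2 — cost 8×4 = 32
  Shipping 106, fixed 125 → total 231.
  Any other capacity-feasible assignment to {W4, W5} ships for at least 106.
Compare {W1, W4}: its best feasible assignment gives total 249.
Compare {W2, W4}: its best feasible assignment gives total 270.
Every other set of open sites that can feasibly serve all demand totals ≥ 249 even under its best assignment. Minimum: 231.

231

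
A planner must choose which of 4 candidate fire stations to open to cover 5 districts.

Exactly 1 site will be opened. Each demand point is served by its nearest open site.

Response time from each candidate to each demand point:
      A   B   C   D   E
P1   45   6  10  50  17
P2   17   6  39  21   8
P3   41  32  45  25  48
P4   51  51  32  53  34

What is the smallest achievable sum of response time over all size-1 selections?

91

Open {P2}.
  A→P2 17, B→P2 6, C→P2 39, D→P2 21, E→P2 8  ⇒ total 91.
Compare {P1}: total 128.
Compare {P3}: total 191.
No size-1 selection does better; minimum is 91.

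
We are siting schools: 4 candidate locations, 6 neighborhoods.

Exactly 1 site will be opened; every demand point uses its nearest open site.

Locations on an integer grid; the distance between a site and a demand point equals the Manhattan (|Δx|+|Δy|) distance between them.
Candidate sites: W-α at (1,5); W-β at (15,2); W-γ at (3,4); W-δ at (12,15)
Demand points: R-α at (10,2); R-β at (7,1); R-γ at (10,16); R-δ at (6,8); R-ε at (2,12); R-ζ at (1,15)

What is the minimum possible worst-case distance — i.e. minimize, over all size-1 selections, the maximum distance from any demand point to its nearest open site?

Open {W-γ}.
  Farthest demand point is R-γ at distance 19 (to W-γ); all others are ≤ 19.
With {W-δ} the worst case is 19.
With {W-α} the worst case is 20.
No size-1 selection achieves below 19.

19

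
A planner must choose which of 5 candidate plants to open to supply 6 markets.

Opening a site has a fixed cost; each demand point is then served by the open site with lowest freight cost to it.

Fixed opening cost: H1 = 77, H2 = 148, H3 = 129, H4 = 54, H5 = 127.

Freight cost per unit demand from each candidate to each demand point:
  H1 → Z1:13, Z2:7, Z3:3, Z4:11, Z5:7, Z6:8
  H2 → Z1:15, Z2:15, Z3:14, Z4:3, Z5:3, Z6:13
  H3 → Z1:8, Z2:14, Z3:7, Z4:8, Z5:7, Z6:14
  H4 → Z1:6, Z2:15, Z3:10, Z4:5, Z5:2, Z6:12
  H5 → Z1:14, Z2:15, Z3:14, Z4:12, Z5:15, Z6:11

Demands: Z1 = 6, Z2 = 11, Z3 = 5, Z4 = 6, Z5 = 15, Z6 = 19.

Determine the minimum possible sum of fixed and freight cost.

471

Open {H1, H4}: assign each demand point to its cheapest open site.
  Z1→H4 6×6=36, Z2→H1 11×7=77, Z3→H1 5×3=15, Z4→H4 6×5=30, Z5→H4 15×2=30, Z6→H1 19×8=152
  freight cost 340, fixed 131 → total 471.
Compare {H1}: freight cost 493 + fixed 77 = 570.
Compare {H4}: freight cost 539 + fixed 54 = 593.
Compare {H1, H4, H5}: freight cost 340 + fixed 258 = 598.
All other subsets cost ≥ 570. Minimum total cost: 471.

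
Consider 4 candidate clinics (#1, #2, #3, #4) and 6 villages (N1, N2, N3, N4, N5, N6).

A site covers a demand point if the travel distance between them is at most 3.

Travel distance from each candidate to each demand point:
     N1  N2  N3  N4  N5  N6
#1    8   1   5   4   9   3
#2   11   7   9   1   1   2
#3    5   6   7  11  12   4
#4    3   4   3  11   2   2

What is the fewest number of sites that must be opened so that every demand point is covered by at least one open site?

Coverage sets (demand points within 3 of each site):
  #1: {N2, N6}
  #2: {N4, N5, N6}
  #3: {}
  #4: {N1, N3, N5, N6}
No 2 sites suffice: every size-2 union leaves at least one demand point uncovered.
But {#1, #2, #4} covers everything, so the minimum is 3.

3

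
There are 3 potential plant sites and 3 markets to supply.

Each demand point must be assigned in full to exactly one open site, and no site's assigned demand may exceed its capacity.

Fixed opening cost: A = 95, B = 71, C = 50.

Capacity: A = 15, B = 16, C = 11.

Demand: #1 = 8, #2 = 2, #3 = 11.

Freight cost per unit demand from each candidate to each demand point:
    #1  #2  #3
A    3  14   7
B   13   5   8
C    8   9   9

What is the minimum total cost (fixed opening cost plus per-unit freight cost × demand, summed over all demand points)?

283

Open {B, C}; cheapest assignment that respects the capacities:
  B (cap 16, load 13): #2, #3 — cost 2×5 + 11×8 = 98
  C (cap 11, load 8): #1 — cost 8×8 = 64
  Shipping 162, fixed 121 → total 283.
  Any other capacity-feasible assignment to {B, C} ships for at least 162.
Compare {A, B}: its best feasible assignment gives total 288.
Compare {A, C}: its best feasible assignment gives total 296.
Every other set of open sites that can feasibly serve all demand totals ≥ 288 even under its best assignment. Minimum: 283.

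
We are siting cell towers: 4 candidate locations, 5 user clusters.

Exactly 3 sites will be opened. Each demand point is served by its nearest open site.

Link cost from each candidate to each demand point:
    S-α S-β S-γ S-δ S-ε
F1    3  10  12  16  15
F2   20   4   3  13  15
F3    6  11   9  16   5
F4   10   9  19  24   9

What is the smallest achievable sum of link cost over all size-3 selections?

28

Open {F1, F2, F3}.
  S-α→F1 3, S-β→F2 4, S-γ→F2 3, S-δ→F2 13, S-ε→F3 5  ⇒ total 28.
Compare {F2, F3, F4}: total 31.
Compare {F1, F2, F4}: total 32.
No size-3 selection does better; minimum is 28.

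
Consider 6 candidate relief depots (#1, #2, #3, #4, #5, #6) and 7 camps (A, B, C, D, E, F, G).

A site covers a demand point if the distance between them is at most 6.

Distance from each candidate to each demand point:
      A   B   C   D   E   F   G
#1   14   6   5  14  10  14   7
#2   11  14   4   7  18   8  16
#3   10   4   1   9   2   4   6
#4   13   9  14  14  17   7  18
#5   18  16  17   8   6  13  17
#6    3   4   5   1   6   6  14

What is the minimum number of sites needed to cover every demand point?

Coverage sets (demand points within 6 of each site):
  #1: {B, C}
  #2: {C}
  #3: {B, C, E, F, G}
  #4: {}
  #5: {E}
  #6: {A, B, C, D, E, F}
No single site covers all 7 demand points.
But {#3, #6} covers everything, so the minimum is 2.

2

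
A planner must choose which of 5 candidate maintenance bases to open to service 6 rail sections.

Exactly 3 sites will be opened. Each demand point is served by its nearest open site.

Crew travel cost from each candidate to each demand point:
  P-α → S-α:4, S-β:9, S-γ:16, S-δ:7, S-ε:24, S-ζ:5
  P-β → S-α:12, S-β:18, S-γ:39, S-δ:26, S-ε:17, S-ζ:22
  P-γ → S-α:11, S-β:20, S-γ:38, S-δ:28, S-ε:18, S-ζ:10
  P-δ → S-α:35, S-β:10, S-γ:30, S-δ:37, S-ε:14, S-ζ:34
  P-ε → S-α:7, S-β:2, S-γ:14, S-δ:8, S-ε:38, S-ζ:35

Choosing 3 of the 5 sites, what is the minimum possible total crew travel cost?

46

Open {P-α, P-δ, P-ε}.
  S-α→P-α 4, S-β→P-ε 2, S-γ→P-ε 14, S-δ→P-α 7, S-ε→P-δ 14, S-ζ→P-α 5  ⇒ total 46.
Compare {P-α, P-β, P-ε}: total 49.
Compare {P-α, P-γ, P-ε}: total 50.
No size-3 selection does better; minimum is 46.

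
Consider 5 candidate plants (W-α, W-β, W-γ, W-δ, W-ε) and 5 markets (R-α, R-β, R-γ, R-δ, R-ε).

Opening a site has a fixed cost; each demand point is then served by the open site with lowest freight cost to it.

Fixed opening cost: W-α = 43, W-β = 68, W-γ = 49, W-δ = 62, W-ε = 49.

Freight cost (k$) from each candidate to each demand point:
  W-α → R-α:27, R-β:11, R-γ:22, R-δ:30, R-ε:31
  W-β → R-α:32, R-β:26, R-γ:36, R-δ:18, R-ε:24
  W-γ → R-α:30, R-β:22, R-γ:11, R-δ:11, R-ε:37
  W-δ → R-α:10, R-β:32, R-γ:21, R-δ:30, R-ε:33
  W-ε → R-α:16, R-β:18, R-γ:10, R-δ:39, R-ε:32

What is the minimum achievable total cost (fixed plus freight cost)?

Open {W-γ}: assign each demand point to its cheapest open site.
  R-α→W-γ 30, R-β→W-γ 22, R-γ→W-γ 11, R-δ→W-γ 11, R-ε→W-γ 37
  freight cost 111, fixed 49 → total 160.
Compare {W-α}: freight cost 121 + fixed 43 = 164.
Compare {W-ε}: freight cost 115 + fixed 49 = 164.
Compare {W-α, W-γ}: freight cost 91 + fixed 92 = 183.
All other subsets cost ≥ 164. Minimum total cost: 160.

160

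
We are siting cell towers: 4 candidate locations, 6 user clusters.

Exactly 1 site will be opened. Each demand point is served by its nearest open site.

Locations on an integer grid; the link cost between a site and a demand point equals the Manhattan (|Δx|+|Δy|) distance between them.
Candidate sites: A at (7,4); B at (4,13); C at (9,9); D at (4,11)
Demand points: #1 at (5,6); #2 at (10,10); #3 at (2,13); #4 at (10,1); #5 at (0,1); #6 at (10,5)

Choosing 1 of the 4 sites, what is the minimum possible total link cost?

47

Open {A}.
  #1→A 4, #2→A 9, #3→A 14, #4→A 6, #5→A 10, #6→A 4  ⇒ total 47.
Compare {C}: total 51.
Compare {D}: total 59.
No size-1 selection does better; minimum is 47.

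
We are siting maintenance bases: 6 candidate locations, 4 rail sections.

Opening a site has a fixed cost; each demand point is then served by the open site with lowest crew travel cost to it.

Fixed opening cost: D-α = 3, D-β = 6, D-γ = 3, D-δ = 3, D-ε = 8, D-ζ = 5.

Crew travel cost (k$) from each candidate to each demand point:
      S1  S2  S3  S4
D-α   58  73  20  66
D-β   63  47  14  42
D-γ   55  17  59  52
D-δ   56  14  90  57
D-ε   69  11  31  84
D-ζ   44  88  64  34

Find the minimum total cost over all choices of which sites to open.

Open {D-β, D-δ, D-ζ}: assign each demand point to its cheapest open site.
  S1→D-ζ 44, S2→D-δ 14, S3→D-β 14, S4→D-ζ 34
  crew travel cost 106, fixed 14 → total 120.
Compare {D-β, D-ε, D-ζ}: crew travel cost 103 + fixed 19 = 122.
Compare {D-α, D-δ, D-ζ}: crew travel cost 112 + fixed 11 = 123.
Compare {D-β, D-γ, D-ζ}: crew travel cost 109 + fixed 14 = 123.
All other subsets cost ≥ 122. Minimum total cost: 120.

120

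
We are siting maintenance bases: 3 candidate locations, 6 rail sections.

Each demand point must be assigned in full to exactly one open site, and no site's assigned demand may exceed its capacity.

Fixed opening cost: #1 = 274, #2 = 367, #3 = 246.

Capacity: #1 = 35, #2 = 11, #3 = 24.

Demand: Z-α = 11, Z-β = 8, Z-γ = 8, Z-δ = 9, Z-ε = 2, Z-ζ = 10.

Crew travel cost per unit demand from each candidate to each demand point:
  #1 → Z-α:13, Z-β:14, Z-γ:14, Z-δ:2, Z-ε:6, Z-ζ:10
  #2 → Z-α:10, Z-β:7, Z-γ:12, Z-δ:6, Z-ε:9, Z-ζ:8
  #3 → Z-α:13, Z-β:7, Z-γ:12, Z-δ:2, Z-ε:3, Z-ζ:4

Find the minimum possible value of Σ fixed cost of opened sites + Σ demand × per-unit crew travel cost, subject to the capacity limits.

895

Open {#1, #3}; cheapest assignment that respects the capacities:
  #1 (cap 35, load 28): Z-α, Z-γ, Z-δ — cost 11×13 + 8×14 + 9×2 = 273
  #3 (cap 24, load 20): Z-β, Z-ε, Z-ζ — cost 8×7 + 2×3 + 10×4 = 102
  Shipping 375, fixed 520 → total 895.
  Any other capacity-feasible assignment to {#1, #3} ships for at least 375.
Compare {#1, #2, #3}: its best feasible assignment gives total 1229.
Every other set of open sites that can feasibly serve all demand totals ≥ 1229 even under its best assignment. Minimum: 895.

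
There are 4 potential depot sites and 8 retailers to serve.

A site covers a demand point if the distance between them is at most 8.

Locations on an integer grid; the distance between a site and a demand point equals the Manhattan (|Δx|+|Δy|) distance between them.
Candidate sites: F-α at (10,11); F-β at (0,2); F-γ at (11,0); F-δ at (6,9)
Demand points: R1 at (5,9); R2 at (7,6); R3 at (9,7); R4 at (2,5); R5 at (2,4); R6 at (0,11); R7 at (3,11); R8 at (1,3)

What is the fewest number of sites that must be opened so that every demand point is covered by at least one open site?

2

Coverage sets (demand points within 8 of each site):
  F-α: {R1, R2, R3, R7}
  F-β: {R4, R5, R8}
  F-γ: {}
  F-δ: {R1, R2, R3, R4, R6, R7}
No single site covers all 8 demand points.
But {F-β, F-δ} covers everything, so the minimum is 2.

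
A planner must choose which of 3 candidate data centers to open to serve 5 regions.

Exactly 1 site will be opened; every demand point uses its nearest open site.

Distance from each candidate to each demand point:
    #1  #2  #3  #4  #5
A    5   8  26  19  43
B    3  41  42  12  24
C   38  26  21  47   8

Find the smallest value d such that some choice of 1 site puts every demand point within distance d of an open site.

42

Open {B}.
  Farthest demand point is #3 at distance 42 (to B); all others are ≤ 42.
With {A} the worst case is 43.
With {C} the worst case is 47.
No size-1 selection achieves below 42.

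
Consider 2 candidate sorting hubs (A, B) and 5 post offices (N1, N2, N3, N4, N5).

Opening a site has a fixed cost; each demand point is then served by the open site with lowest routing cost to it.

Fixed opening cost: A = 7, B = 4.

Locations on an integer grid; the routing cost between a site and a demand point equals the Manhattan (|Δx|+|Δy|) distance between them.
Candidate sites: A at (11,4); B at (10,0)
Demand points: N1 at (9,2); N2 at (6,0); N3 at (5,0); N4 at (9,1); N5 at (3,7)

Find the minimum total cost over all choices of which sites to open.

32

Open {B}: assign each demand point to its cheapest open site.
  N1→B 3, N2→B 4, N3→B 5, N4→B 2, N5→B 14
  routing cost 28, fixed 4 → total 32.
Compare {A, B}: routing cost 25 + fixed 11 = 36.
Compare {A}: routing cost 39 + fixed 7 = 46.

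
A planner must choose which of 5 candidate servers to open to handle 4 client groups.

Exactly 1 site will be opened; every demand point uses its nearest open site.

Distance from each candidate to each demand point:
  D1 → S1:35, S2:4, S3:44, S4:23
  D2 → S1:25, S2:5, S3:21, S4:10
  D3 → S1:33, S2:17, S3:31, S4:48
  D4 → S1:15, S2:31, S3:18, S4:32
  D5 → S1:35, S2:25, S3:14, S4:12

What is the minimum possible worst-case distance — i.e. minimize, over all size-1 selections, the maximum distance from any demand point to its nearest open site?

Open {D2}.
  Farthest demand point is S1 at distance 25 (to D2); all others are ≤ 25.
With {D4} the worst case is 32.
With {D5} the worst case is 35.
No size-1 selection achieves below 25.

25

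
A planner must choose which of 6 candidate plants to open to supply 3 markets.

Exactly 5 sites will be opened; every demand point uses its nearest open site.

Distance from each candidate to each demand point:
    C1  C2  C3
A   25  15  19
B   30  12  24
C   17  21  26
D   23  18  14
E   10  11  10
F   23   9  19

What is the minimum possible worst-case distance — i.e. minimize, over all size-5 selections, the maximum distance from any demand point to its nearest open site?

Open {A, B, C, E, F}.
  Farthest demand point is C1 at distance 10 (to E); all others are ≤ 10.
With {A, B, D, E, F} the worst case is 10.
With {A, C, D, E, F} the worst case is 10.
No size-5 selection achieves below 10.

10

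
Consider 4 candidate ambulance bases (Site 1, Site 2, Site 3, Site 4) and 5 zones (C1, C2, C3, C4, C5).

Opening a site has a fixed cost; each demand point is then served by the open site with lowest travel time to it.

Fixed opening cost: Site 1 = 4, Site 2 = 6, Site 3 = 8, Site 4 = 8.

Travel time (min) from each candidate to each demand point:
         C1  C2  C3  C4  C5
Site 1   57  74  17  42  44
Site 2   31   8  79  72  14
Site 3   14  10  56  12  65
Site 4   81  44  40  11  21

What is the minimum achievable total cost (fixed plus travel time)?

Open {Site 1, Site 2, Site 3}: assign each demand point to its cheapest open site.
  C1→Site 3 14, C2→Site 2 8, C3→Site 1 17, C4→Site 3 12, C5→Site 2 14
  travel time 65, fixed 18 → total 83.
Compare {Site 1, Site 2, Site 3, Site 4}: travel time 64 + fixed 26 = 90.
Compare {Site 1, Site 3, Site 4}: travel time 73 + fixed 20 = 93.
Compare {Site 1, Site 2, Site 4}: travel time 81 + fixed 18 = 99.
All other subsets cost ≥ 90. Minimum total cost: 83.

83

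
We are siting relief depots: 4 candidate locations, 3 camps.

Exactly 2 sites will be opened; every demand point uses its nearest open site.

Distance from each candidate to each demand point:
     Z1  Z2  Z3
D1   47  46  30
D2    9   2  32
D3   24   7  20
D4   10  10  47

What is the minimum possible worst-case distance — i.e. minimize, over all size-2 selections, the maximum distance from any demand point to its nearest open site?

Open {D2, D3}.
  Farthest demand point is Z3 at distance 20 (to D3); all others are ≤ 20.
With {D3, D4} the worst case is 20.
With {D1, D3} the worst case is 24.
No size-2 selection achieves below 20.

20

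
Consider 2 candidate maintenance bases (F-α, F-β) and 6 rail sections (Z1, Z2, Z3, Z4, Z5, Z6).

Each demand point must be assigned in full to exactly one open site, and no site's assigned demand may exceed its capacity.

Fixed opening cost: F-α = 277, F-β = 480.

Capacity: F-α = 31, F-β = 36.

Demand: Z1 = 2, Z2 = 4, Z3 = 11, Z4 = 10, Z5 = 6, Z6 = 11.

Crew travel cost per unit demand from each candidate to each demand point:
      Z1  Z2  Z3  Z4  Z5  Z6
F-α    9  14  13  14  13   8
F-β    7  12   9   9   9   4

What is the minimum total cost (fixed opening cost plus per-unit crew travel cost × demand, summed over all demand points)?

Open {F-α, F-β}; cheapest assignment that respects the capacities:
  F-α (cap 31, load 8): Z1, Z5 — cost 2×9 + 6×13 = 96
  F-β (cap 36, load 36): Z2, Z3, Z4, Z6 — cost 4×12 + 11×9 + 10×9 + 11×4 = 281
  Shipping 377, fixed 757 → total 1134.
  Any other capacity-feasible assignment to {F-α, F-β} ships for at least 377.
Total demand is 44 and no other set of sites has combined capacity ≥ 44, so {F-α, F-β} is the only feasible choice of open sites. Minimum: 1134.

1134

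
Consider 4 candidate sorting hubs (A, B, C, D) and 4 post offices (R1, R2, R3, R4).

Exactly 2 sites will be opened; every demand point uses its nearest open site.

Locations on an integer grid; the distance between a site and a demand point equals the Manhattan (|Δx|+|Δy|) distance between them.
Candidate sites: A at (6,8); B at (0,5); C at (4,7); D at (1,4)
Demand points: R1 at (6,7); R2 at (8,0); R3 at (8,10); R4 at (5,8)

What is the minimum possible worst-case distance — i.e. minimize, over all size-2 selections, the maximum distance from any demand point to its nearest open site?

Open {A, B}.
  Farthest demand point is R2 at distance 10 (to A); all others are ≤ 10.
With {A, C} the worst case is 10.
With {A, D} the worst case is 10.
No size-2 selection achieves below 10.

10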